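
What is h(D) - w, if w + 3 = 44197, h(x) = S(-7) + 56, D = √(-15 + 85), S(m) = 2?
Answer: -44136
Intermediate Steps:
D = √70 ≈ 8.3666
h(x) = 58 (h(x) = 2 + 56 = 58)
w = 44194 (w = -3 + 44197 = 44194)
h(D) - w = 58 - 1*44194 = 58 - 44194 = -44136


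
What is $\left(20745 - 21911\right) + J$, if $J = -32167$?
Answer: $-33333$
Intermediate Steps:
$\left(20745 - 21911\right) + J = \left(20745 - 21911\right) - 32167 = -1166 - 32167 = -33333$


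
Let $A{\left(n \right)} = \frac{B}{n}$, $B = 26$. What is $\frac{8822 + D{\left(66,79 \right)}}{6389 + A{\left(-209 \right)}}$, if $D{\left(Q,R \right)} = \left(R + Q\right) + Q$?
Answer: $\frac{1887897}{1335275} \approx 1.4139$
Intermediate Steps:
$D{\left(Q,R \right)} = R + 2 Q$ ($D{\left(Q,R \right)} = \left(Q + R\right) + Q = R + 2 Q$)
$A{\left(n \right)} = \frac{26}{n}$
$\frac{8822 + D{\left(66,79 \right)}}{6389 + A{\left(-209 \right)}} = \frac{8822 + \left(79 + 2 \cdot 66\right)}{6389 + \frac{26}{-209}} = \frac{8822 + \left(79 + 132\right)}{6389 + 26 \left(- \frac{1}{209}\right)} = \frac{8822 + 211}{6389 - \frac{26}{209}} = \frac{9033}{\frac{1335275}{209}} = 9033 \cdot \frac{209}{1335275} = \frac{1887897}{1335275}$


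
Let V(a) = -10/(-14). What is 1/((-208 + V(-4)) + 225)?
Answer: 7/124 ≈ 0.056452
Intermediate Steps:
V(a) = 5/7 (V(a) = -10*(-1/14) = 5/7)
1/((-208 + V(-4)) + 225) = 1/((-208 + 5/7) + 225) = 1/(-1451/7 + 225) = 1/(124/7) = 7/124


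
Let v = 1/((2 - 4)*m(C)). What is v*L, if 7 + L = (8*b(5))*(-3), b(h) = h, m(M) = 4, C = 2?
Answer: 127/8 ≈ 15.875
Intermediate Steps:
v = -⅛ (v = 1/((2 - 4)*4) = 1/(-2*4) = 1/(-8) = -⅛ ≈ -0.12500)
L = -127 (L = -7 + (8*5)*(-3) = -7 + 40*(-3) = -7 - 120 = -127)
v*L = -⅛*(-127) = 127/8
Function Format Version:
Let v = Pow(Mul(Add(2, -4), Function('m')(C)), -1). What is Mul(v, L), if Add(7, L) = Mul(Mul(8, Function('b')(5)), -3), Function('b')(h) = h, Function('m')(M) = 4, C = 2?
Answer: Rational(127, 8) ≈ 15.875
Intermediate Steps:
v = Rational(-1, 8) (v = Pow(Mul(Add(2, -4), 4), -1) = Pow(Mul(-2, 4), -1) = Pow(-8, -1) = Rational(-1, 8) ≈ -0.12500)
L = -127 (L = Add(-7, Mul(Mul(8, 5), -3)) = Add(-7, Mul(40, -3)) = Add(-7, -120) = -127)
Mul(v, L) = Mul(Rational(-1, 8), -127) = Rational(127, 8)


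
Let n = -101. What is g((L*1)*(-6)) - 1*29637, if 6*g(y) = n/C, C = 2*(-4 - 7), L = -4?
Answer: -3911983/132 ≈ -29636.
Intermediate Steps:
C = -22 (C = 2*(-11) = -22)
g(y) = 101/132 (g(y) = (-101/(-22))/6 = (-101*(-1/22))/6 = (⅙)*(101/22) = 101/132)
g((L*1)*(-6)) - 1*29637 = 101/132 - 1*29637 = 101/132 - 29637 = -3911983/132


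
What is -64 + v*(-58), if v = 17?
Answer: -1050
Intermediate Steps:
-64 + v*(-58) = -64 + 17*(-58) = -64 - 986 = -1050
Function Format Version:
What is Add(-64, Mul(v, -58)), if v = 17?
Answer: -1050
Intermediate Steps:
Add(-64, Mul(v, -58)) = Add(-64, Mul(17, -58)) = Add(-64, -986) = -1050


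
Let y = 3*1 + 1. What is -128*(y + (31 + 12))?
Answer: -6016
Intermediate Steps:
y = 4 (y = 3 + 1 = 4)
-128*(y + (31 + 12)) = -128*(4 + (31 + 12)) = -128*(4 + 43) = -128*47 = -6016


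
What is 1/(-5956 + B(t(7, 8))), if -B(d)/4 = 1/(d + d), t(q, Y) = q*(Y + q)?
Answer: -105/625382 ≈ -0.00016790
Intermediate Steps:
B(d) = -2/d (B(d) = -4/(d + d) = -4*1/(2*d) = -2/d)
1/(-5956 + B(t(7, 8))) = 1/(-5956 - 2*1/(7*(8 + 7))) = 1/(-5956 - 2/(7*15)) = 1/(-5956 - 2/105) = 1/(-625382/105) = -105/625382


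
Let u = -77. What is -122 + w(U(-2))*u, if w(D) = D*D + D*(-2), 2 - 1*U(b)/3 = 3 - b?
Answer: -7745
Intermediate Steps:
U(b) = -3 + 3*b (U(b) = 6 - 3*(3 - b) = 6 + (-9 + 3*b) = -3 + 3*b)
w(D) = D² - 2*D
-122 + w(U(-2))*u = -122 + ((-3 + 3*(-2))*(-2 + (-3 + 3*(-2))))*(-77) = -122 + ((-3 - 6)*(-2 + (-3 - 6)))*(-77) = -122 - 9*(-2 - 9)*(-77) = -122 - 9*(-11)*(-77) = -122 + 99*(-77) = -122 - 7623 = -7745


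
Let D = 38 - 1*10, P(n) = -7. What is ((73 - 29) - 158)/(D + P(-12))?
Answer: -38/7 ≈ -5.4286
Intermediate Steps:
D = 28 (D = 38 - 10 = 28)
((73 - 29) - 158)/(D + P(-12)) = ((73 - 29) - 158)/(28 - 7) = (44 - 158)/21 = (1/21)*(-114) = -38/7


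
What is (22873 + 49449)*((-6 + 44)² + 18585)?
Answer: 1448537338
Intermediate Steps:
(22873 + 49449)*((-6 + 44)² + 18585) = 72322*(38² + 18585) = 72322*(1444 + 18585) = 72322*20029 = 1448537338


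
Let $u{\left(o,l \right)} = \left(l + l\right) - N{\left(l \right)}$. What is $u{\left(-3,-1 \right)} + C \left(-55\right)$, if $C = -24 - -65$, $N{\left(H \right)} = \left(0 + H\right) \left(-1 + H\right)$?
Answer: $-2259$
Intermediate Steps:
$N{\left(H \right)} = H \left(-1 + H\right)$
$u{\left(o,l \right)} = 2 l - l \left(-1 + l\right)$ ($u{\left(o,l \right)} = \left(l + l\right) - l \left(-1 + l\right) = 2 l - l \left(-1 + l\right)$)
$C = 41$ ($C = -24 + 65 = 41$)
$u{\left(-3,-1 \right)} + C \left(-55\right) = - (3 - -1) + 41 \left(-55\right) = - (3 + 1) - 2255 = \left(-1\right) 4 - 2255 = -4 - 2255 = -2259$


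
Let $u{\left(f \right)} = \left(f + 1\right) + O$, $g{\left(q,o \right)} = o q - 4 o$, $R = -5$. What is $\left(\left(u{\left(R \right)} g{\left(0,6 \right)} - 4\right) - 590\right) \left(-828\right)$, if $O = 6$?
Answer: $531576$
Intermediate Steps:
$g{\left(q,o \right)} = - 4 o + o q$
$u{\left(f \right)} = 7 + f$ ($u{\left(f \right)} = \left(f + 1\right) + 6 = \left(1 + f\right) + 6 = 7 + f$)
$\left(\left(u{\left(R \right)} g{\left(0,6 \right)} - 4\right) - 590\right) \left(-828\right) = \left(\left(\left(7 - 5\right) 6 \left(-4 + 0\right) - 4\right) - 590\right) \left(-828\right) = \left(\left(2 \cdot 6 \left(-4\right) - 4\right) - 590\right) \left(-828\right) = \left(\left(2 \left(-24\right) - 4\right) - 590\right) \left(-828\right) = \left(\left(-48 - 4\right) - 590\right) \left(-828\right) = \left(-52 - 590\right) \left(-828\right) = \left(-642\right) \left(-828\right) = 531576$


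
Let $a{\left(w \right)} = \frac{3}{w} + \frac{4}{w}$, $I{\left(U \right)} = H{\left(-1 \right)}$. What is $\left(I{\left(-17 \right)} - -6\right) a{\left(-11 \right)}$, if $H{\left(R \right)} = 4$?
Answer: $- \frac{70}{11} \approx -6.3636$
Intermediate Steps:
$I{\left(U \right)} = 4$
$a{\left(w \right)} = \frac{7}{w}$
$\left(I{\left(-17 \right)} - -6\right) a{\left(-11 \right)} = \left(4 - -6\right) \frac{7}{-11} = \left(4 + 6\right) 7 \left(- \frac{1}{11}\right) = 10 \left(- \frac{7}{11}\right) = - \frac{70}{11}$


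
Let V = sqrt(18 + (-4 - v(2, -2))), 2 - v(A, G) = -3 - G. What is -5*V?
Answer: -5*sqrt(11) ≈ -16.583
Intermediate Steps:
v(A, G) = 5 + G (v(A, G) = 2 - (-3 - G) = 2 + (3 + G) = 5 + G)
V = sqrt(11) (V = sqrt(18 + (-4 - (5 - 2))) = sqrt(18 + (-4 - 1*3)) = sqrt(18 + (-4 - 3)) = sqrt(18 - 7) = sqrt(11) ≈ 3.3166)
-5*V = -5*sqrt(11)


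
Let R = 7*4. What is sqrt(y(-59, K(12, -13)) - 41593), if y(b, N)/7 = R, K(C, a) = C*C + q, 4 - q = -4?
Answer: I*sqrt(41397) ≈ 203.46*I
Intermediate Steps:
q = 8 (q = 4 - 1*(-4) = 4 + 4 = 8)
K(C, a) = 8 + C**2 (K(C, a) = C*C + 8 = C**2 + 8 = 8 + C**2)
R = 28
y(b, N) = 196 (y(b, N) = 7*28 = 196)
sqrt(y(-59, K(12, -13)) - 41593) = sqrt(196 - 41593) = sqrt(-41397) = I*sqrt(41397)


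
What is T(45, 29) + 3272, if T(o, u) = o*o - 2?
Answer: 5295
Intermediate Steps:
T(o, u) = -2 + o² (T(o, u) = o² - 2 = -2 + o²)
T(45, 29) + 3272 = (-2 + 45²) + 3272 = (-2 + 2025) + 3272 = 2023 + 3272 = 5295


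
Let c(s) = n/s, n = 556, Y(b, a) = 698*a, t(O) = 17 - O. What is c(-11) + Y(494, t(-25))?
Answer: 321920/11 ≈ 29265.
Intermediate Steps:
c(s) = 556/s
c(-11) + Y(494, t(-25)) = 556/(-11) + 698*(17 - 1*(-25)) = 556*(-1/11) + 698*(17 + 25) = -556/11 + 698*42 = -556/11 + 29316 = 321920/11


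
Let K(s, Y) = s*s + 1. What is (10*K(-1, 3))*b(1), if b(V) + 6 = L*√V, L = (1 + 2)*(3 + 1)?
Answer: 120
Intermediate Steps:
L = 12 (L = 3*4 = 12)
K(s, Y) = 1 + s² (K(s, Y) = s² + 1 = 1 + s²)
b(V) = -6 + 12*√V
(10*K(-1, 3))*b(1) = (10*(1 + (-1)²))*(-6 + 12*√1) = (10*(1 + 1))*(-6 + 12*1) = (10*2)*(-6 + 12) = 20*6 = 120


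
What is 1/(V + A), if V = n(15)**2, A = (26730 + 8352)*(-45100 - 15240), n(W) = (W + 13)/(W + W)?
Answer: -225/476290772804 ≈ -4.7240e-10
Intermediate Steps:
n(W) = (13 + W)/(2*W) (n(W) = (13 + W)/((2*W)) = (13 + W)*(1/(2*W)) = (13 + W)/(2*W))
A = -2116847880 (A = 35082*(-60340) = -2116847880)
V = 196/225 (V = ((1/2)*(13 + 15)/15)**2 = ((1/2)*(1/15)*28)**2 = (14/15)**2 = 196/225 ≈ 0.87111)
1/(V + A) = 1/(196/225 - 2116847880) = 1/(-476290772804/225) = -225/476290772804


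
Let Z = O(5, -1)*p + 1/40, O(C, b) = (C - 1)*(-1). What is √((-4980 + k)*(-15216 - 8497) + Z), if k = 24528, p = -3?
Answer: I*√185416684790/20 ≈ 21530.0*I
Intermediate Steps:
O(C, b) = 1 - C (O(C, b) = (-1 + C)*(-1) = 1 - C)
Z = 481/40 (Z = (1 - 1*5)*(-3) + 1/40 = (1 - 5)*(-3) + 1/40 = -4*(-3) + 1/40 = 12 + 1/40 = 481/40 ≈ 12.025)
√((-4980 + k)*(-15216 - 8497) + Z) = √((-4980 + 24528)*(-15216 - 8497) + 481/40) = √(19548*(-23713) + 481/40) = √(-463541724 + 481/40) = √(-18541668479/40) = I*√185416684790/20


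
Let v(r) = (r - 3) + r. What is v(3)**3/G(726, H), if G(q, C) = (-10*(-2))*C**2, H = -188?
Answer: 27/706880 ≈ 3.8196e-5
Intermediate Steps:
v(r) = -3 + 2*r (v(r) = (-3 + r) + r = -3 + 2*r)
G(q, C) = 20*C**2
v(3)**3/G(726, H) = (-3 + 2*3)**3/((20*(-188)**2)) = (-3 + 6)**3/((20*35344)) = 3**3/706880 = 27*(1/706880) = 27/706880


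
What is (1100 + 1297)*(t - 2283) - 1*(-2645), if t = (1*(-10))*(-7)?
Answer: -5301916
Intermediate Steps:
t = 70 (t = -10*(-7) = 70)
(1100 + 1297)*(t - 2283) - 1*(-2645) = (1100 + 1297)*(70 - 2283) - 1*(-2645) = 2397*(-2213) + 2645 = -5304561 + 2645 = -5301916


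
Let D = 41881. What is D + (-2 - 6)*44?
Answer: 41529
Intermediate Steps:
D + (-2 - 6)*44 = 41881 + (-2 - 6)*44 = 41881 - 8*44 = 41881 - 352 = 41529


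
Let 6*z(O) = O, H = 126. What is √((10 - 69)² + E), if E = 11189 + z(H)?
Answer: √14691 ≈ 121.21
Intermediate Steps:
z(O) = O/6
E = 11210 (E = 11189 + (⅙)*126 = 11189 + 21 = 11210)
√((10 - 69)² + E) = √((10 - 69)² + 11210) = √((-59)² + 11210) = √(3481 + 11210) = √14691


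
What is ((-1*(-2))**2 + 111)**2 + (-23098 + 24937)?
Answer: 15064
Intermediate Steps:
((-1*(-2))**2 + 111)**2 + (-23098 + 24937) = (2**2 + 111)**2 + 1839 = (4 + 111)**2 + 1839 = 115**2 + 1839 = 13225 + 1839 = 15064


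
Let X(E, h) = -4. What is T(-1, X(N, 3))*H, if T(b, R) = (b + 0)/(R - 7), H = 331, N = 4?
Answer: 331/11 ≈ 30.091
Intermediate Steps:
T(b, R) = b/(-7 + R)
T(-1, X(N, 3))*H = -1/(-7 - 4)*331 = -1/(-11)*331 = -1*(-1/11)*331 = (1/11)*331 = 331/11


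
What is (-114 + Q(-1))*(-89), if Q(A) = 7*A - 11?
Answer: 11748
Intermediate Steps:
Q(A) = -11 + 7*A
(-114 + Q(-1))*(-89) = (-114 + (-11 + 7*(-1)))*(-89) = (-114 + (-11 - 7))*(-89) = (-114 - 18)*(-89) = -132*(-89) = 11748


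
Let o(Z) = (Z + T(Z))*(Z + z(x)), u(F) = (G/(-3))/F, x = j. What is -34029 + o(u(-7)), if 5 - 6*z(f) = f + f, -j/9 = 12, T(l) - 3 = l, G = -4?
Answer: -3325437/98 ≈ -33933.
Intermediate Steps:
T(l) = 3 + l
j = -108 (j = -9*12 = -108)
x = -108
u(F) = 4/(3*F) (u(F) = (-4/(-3))/F = (-4*(-1/3))/F = 4/(3*F))
z(f) = 5/6 - f/3 (z(f) = 5/6 - (f + f)/6 = 5/6 - f/3)
o(Z) = (3 + 2*Z)*(221/6 + Z) (o(Z) = (Z + (3 + Z))*(Z + (5/6 - 1/3*(-108))) = (3 + 2*Z)*(Z + (5/6 + 36)) = (3 + 2*Z)*(Z + 221/6) = (3 + 2*Z)*(221/6 + Z))
-34029 + o(u(-7)) = -34029 + (221/2 + 2*((4/3)/(-7))**2 + 230*((4/3)/(-7))/3) = -34029 + (221/2 + 2*((4/3)*(-1/7))**2 + 230*((4/3)*(-1/7))/3) = -34029 + (221/2 + 2*(-4/21)**2 + (230/3)*(-4/21)) = -34029 + (221/2 + 2*(16/441) - 920/63) = -34029 + (221/2 + 32/441 - 920/63) = -34029 + 9405/98 = -3325437/98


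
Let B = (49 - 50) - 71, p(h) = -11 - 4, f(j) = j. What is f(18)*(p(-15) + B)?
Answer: -1566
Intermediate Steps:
p(h) = -15
B = -72 (B = -1 - 71 = -72)
f(18)*(p(-15) + B) = 18*(-15 - 72) = 18*(-87) = -1566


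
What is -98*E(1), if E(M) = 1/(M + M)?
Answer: -49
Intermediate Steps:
E(M) = 1/(2*M)
-98*E(1) = -49/1 = -49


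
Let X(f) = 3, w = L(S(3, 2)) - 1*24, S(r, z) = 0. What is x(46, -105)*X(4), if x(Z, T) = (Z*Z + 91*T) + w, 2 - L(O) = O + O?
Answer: -22383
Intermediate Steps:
L(O) = 2 - 2*O (L(O) = 2 - (O + O) = 2 - 2*O)
w = -22 (w = (2 - 2*0) - 1*24 = (2 + 0) - 24 = 2 - 24 = -22)
x(Z, T) = -22 + Z² + 91*T (x(Z, T) = (Z*Z + 91*T) - 22 = (Z² + 91*T) - 22 = -22 + Z² + 91*T)
x(46, -105)*X(4) = (-22 + 46² + 91*(-105))*3 = (-22 + 2116 - 9555)*3 = -7461*3 = -22383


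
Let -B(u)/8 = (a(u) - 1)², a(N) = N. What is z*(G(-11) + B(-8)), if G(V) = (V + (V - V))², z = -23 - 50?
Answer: 38471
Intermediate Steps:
z = -73
G(V) = V² (G(V) = (V + 0)² = V²)
B(u) = -8*(-1 + u)² (B(u) = -8*(u - 1)² = -8*(-1 + u)²)
z*(G(-11) + B(-8)) = -73*((-11)² - 8*(-1 - 8)²) = -73*(121 - 8*(-9)²) = -73*(121 - 8*81) = -73*(121 - 648) = -73*(-527) = 38471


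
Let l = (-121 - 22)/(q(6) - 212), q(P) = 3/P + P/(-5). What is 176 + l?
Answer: 375782/2127 ≈ 176.67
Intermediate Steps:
q(P) = 3/P - P/5 (q(P) = 3/P + P*(-⅕) = 3/P - P/5)
l = 1430/2127 (l = (-121 - 22)/((3/6 - ⅕*6) - 212) = -143/((3*(⅙) - 6/5) - 212) = -143/((½ - 6/5) - 212) = -143/(-7/10 - 212) = -143/(-2127/10) = -143*(-10/2127) = 1430/2127 ≈ 0.67231)
176 + l = 176 + 1430/2127 = 375782/2127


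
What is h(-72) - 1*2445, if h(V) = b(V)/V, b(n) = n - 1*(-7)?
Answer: -175975/72 ≈ -2444.1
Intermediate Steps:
b(n) = 7 + n (b(n) = n + 7 = 7 + n)
h(V) = (7 + V)/V
h(-72) - 1*2445 = (7 - 72)/(-72) - 1*2445 = -1/72*(-65) - 2445 = 65/72 - 2445 = -175975/72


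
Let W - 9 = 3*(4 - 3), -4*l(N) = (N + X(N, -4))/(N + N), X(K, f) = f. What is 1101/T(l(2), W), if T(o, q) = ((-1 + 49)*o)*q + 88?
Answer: 1101/160 ≈ 6.8812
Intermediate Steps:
l(N) = -(-4 + N)/(8*N) (l(N) = -(N - 4)/(4*(N + N)) = -(-4 + N)/(4*(2*N)) = -(-4 + N)*1/(2*N)/4 = -(-4 + N)/(8*N))
W = 12 (W = 9 + 3*(4 - 3) = 9 + 3*1 = 9 + 3 = 12)
T(o, q) = 88 + 48*o*q (T(o, q) = (48*o)*q + 88 = 48*o*q + 88 = 88 + 48*o*q)
1101/T(l(2), W) = 1101/(88 + 48*((⅛)*(4 - 1*2)/2)*12) = 1101/(88 + 48*((⅛)*(½)*(4 - 2))*12) = 1101/(88 + 48*((⅛)*(½)*2)*12) = 1101/(88 + 48*(⅛)*12) = 1101/(88 + 72) = 1101/160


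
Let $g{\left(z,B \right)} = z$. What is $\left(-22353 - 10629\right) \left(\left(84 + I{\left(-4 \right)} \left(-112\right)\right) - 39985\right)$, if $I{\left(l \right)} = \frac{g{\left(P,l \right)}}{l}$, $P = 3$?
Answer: $1313244294$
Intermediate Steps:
$I{\left(l \right)} = \frac{3}{l}$
$\left(-22353 - 10629\right) \left(\left(84 + I{\left(-4 \right)} \left(-112\right)\right) - 39985\right) = \left(-22353 - 10629\right) \left(\left(84 + \frac{3}{-4} \left(-112\right)\right) - 39985\right) = - 32982 \left(\left(84 + 3 \left(- \frac{1}{4}\right) \left(-112\right)\right) - 39985\right) = - 32982 \left(\left(84 - -84\right) - 39985\right) = - 32982 \left(\left(84 + 84\right) - 39985\right) = - 32982 \left(168 - 39985\right) = \left(-32982\right) \left(-39817\right) = 1313244294$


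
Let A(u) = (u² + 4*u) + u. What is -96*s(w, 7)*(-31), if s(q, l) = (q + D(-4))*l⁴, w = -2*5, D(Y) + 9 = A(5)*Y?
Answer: -1564837344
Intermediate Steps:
A(u) = u² + 5*u
D(Y) = -9 + 50*Y (D(Y) = -9 + (5*(5 + 5))*Y = -9 + (5*10)*Y = -9 + 50*Y)
w = -10
s(q, l) = l⁴*(-209 + q) (s(q, l) = (q + (-9 + 50*(-4)))*l⁴ = (q + (-9 - 200))*l⁴ = (q - 209)*l⁴ = (-209 + q)*l⁴ = l⁴*(-209 + q))
-96*s(w, 7)*(-31) = -96*7⁴*(-209 - 10)*(-31) = -230496*(-219)*(-31) = -96*(-525819)*(-31) = 50478624*(-31) = -1564837344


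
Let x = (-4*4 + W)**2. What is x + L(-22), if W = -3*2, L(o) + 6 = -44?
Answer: 434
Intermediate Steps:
L(o) = -50 (L(o) = -6 - 44 = -50)
W = -6
x = 484 (x = (-4*4 - 6)**2 = (-16 - 6)**2 = (-22)**2 = 484)
x + L(-22) = 484 - 50 = 434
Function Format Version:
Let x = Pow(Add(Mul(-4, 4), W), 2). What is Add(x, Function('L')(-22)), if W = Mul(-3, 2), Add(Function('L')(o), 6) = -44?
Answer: 434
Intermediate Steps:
Function('L')(o) = -50 (Function('L')(o) = Add(-6, -44) = -50)
W = -6
x = 484 (x = Pow(Add(Mul(-4, 4), -6), 2) = Pow(Add(-16, -6), 2) = Pow(-22, 2) = 484)
Add(x, Function('L')(-22)) = Add(484, -50) = 434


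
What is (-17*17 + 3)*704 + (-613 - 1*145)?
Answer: -202102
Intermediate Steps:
(-17*17 + 3)*704 + (-613 - 1*145) = (-289 + 3)*704 + (-613 - 145) = -286*704 - 758 = -201344 - 758 = -202102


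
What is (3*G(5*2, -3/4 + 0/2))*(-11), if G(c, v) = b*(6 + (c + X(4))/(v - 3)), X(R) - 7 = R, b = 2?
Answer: -132/5 ≈ -26.400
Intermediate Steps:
X(R) = 7 + R
G(c, v) = 12 + 2*(11 + c)/(-3 + v) (G(c, v) = 2*(6 + (c + (7 + 4))/(v - 3)) = 2*(6 + (c + 11)/(-3 + v)) = 2*(6 + (11 + c)/(-3 + v)) = 12 + 2*(11 + c)/(-3 + v))
(3*G(5*2, -3/4 + 0/2))*(-11) = (3*(2*(-7 + 5*2 + 6*(-3/4 + 0/2))/(-3 + (-3/4 + 0/2))))*(-11) = (3*(2*(-7 + 10 + 6*(-3*1/4 + 0*(1/2)))/(-3 + (-3*1/4 + 0*(1/2)))))*(-11) = (3*(2*(-7 + 10 + 6*(-3/4 + 0))/(-3 + (-3/4 + 0))))*(-11) = (3*(2*(-7 + 10 + 6*(-3/4))/(-3 - 3/4)))*(-11) = (3*(2*(-7 + 10 - 9/2)/(-15/4)))*(-11) = (3*(2*(-4/15)*(-3/2)))*(-11) = (3*(4/5))*(-11) = (12/5)*(-11) = -132/5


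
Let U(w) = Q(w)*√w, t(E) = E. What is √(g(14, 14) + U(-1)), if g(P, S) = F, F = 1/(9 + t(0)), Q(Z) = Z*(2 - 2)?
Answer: ⅓ ≈ 0.33333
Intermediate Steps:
Q(Z) = 0 (Q(Z) = Z*0 = 0)
F = ⅑ (F = 1/(9 + 0) = 1/9 = ⅑ ≈ 0.11111)
U(w) = 0 (U(w) = 0*√w = 0)
g(P, S) = ⅑
√(g(14, 14) + U(-1)) = √(⅑ + 0) = √(⅑) = ⅓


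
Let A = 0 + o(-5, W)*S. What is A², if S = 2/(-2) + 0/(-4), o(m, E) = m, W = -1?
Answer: 25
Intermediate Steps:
S = -1 (S = 2*(-½) + 0*(-¼) = -1 + 0 = -1)
A = 5 (A = 0 - 5*(-1) = 0 + 5 = 5)
A² = 5² = 25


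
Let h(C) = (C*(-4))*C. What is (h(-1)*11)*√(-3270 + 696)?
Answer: -132*I*√286 ≈ -2232.3*I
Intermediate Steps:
h(C) = -4*C² (h(C) = (-4*C)*C = -4*C²)
(h(-1)*11)*√(-3270 + 696) = (-4*(-1)²*11)*√(-3270 + 696) = (-4*1*11)*√(-2574) = (-4*11)*(3*I*√286) = -132*I*√286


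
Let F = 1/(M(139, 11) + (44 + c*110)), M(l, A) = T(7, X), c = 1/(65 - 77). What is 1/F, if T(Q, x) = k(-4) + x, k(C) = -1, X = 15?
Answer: 293/6 ≈ 48.833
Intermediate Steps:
c = -1/12 (c = 1/(-12) = -1/12 ≈ -0.083333)
T(Q, x) = -1 + x
M(l, A) = 14 (M(l, A) = -1 + 15 = 14)
F = 6/293 (F = 1/(14 + (44 - 1/12*110)) = 1/(14 + (44 - 55/6)) = 1/(14 + 209/6) = 1/(293/6) = 6/293 ≈ 0.020478)
1/F = 1/(6/293) = 293/6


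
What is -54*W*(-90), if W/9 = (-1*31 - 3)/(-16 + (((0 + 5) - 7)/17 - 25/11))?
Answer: 278098920/3439 ≈ 80866.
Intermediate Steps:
W = 57222/3439 (W = 9*((-1*31 - 3)/(-16 + (((0 + 5) - 7)/17 - 25/11))) = 9*((-31 - 3)/(-16 + ((5 - 7)*(1/17) - 25*1/11))) = 9*(-34/(-16 + (-2*1/17 - 25/11))) = 9*(-34/(-16 + (-2/17 - 25/11))) = 9*(-34/(-16 - 447/187)) = 9*(-34/(-3439/187)) = 9*(-34*(-187/3439)) = 9*(6358/3439) = 57222/3439 ≈ 16.639)
-54*W*(-90) = -54*57222/3439*(-90) = -3089988/3439*(-90) = 278098920/3439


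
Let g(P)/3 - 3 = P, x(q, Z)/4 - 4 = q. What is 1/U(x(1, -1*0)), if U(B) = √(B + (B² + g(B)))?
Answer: √489/489 ≈ 0.045222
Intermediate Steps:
x(q, Z) = 16 + 4*q
g(P) = 9 + 3*P
U(B) = √(9 + B² + 4*B) (U(B) = √(B + (B² + (9 + 3*B))) = √(B + (9 + B² + 3*B)) = √(9 + B² + 4*B))
1/U(x(1, -1*0)) = 1/(√(9 + (16 + 4*1)² + 4*(16 + 4*1))) = 1/(√(9 + (16 + 4)² + 4*(16 + 4))) = 1/(√(9 + 20² + 4*20)) = 1/(√(9 + 400 + 80)) = 1/(√489) = √489/489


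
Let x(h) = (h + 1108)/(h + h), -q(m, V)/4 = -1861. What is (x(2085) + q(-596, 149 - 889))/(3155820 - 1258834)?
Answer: 31044673/7910431620 ≈ 0.0039245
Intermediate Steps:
q(m, V) = 7444 (q(m, V) = -4*(-1861) = 7444)
x(h) = (1108 + h)/(2*h) (x(h) = (1108 + h)/((2*h)) = (1108 + h)*(1/(2*h)) = (1108 + h)/(2*h))
(x(2085) + q(-596, 149 - 889))/(3155820 - 1258834) = ((½)*(1108 + 2085)/2085 + 7444)/(3155820 - 1258834) = ((½)*(1/2085)*3193 + 7444)/1896986 = (3193/4170 + 7444)*(1/1896986) = (31044673/4170)*(1/1896986) = 31044673/7910431620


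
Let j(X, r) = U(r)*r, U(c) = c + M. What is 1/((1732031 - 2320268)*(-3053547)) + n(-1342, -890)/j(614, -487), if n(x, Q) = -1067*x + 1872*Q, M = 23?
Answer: -210305576590761053/202942914560980776 ≈ -1.0363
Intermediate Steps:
U(c) = 23 + c (U(c) = c + 23 = 23 + c)
j(X, r) = r*(23 + r) (j(X, r) = (23 + r)*r = r*(23 + r))
1/((1732031 - 2320268)*(-3053547)) + n(-1342, -890)/j(614, -487) = 1/((1732031 - 2320268)*(-3053547)) + (-1067*(-1342) + 1872*(-890))/((-487*(23 - 487))) = -1/3053547/(-588237) + (1431914 - 1666080)/((-487*(-464))) = -1/588237*(-1/3053547) - 234166/225968 = 1/1796209326639 - 234166*1/225968 = 1/1796209326639 - 117083/112984 = -210305576590761053/202942914560980776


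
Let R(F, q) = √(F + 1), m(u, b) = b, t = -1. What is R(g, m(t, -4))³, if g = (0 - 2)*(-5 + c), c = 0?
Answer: 11*√11 ≈ 36.483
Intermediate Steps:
g = 10 (g = (0 - 2)*(-5 + 0) = -2*(-5) = 10)
R(F, q) = √(1 + F)
R(g, m(t, -4))³ = (√(1 + 10))³ = (√11)³ = 11*√11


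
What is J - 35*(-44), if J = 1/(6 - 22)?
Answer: 24639/16 ≈ 1539.9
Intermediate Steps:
J = -1/16 (J = 1/(-16) = -1/16 ≈ -0.062500)
J - 35*(-44) = -1/16 - 35*(-44) = -1/16 + 1540 = 24639/16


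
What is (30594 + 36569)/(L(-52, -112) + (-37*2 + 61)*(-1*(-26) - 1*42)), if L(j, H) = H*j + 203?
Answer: 67163/6235 ≈ 10.772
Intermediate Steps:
L(j, H) = 203 + H*j
(30594 + 36569)/(L(-52, -112) + (-37*2 + 61)*(-1*(-26) - 1*42)) = (30594 + 36569)/((203 - 112*(-52)) + (-37*2 + 61)*(-1*(-26) - 1*42)) = 67163/((203 + 5824) + (-74 + 61)*(26 - 42)) = 67163/(6027 - 13*(-16)) = 67163/(6027 + 208) = 67163/6235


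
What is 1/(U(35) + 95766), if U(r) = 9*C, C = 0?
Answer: 1/95766 ≈ 1.0442e-5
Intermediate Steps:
U(r) = 0 (U(r) = 9*0 = 0)
1/(U(35) + 95766) = 1/(0 + 95766) = 1/95766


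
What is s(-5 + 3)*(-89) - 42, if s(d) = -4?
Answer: 314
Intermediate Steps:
s(-5 + 3)*(-89) - 42 = -4*(-89) - 42 = 356 - 42 = 314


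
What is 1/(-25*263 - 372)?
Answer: -1/6947 ≈ -0.00014395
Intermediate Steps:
1/(-25*263 - 372) = 1/(-6575 - 372) = 1/(-6947) = -1/6947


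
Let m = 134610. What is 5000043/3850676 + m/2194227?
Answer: 547122326101/402345583212 ≈ 1.3598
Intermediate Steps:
5000043/3850676 + m/2194227 = 5000043/3850676 + 134610/2194227 = 5000043*(1/3850676) + 134610*(1/2194227) = 5000043/3850676 + 6410/104487 = 547122326101/402345583212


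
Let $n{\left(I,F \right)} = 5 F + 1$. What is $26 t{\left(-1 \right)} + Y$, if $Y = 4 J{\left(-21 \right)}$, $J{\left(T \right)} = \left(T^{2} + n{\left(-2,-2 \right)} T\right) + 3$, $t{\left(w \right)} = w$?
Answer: $2506$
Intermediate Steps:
$n{\left(I,F \right)} = 1 + 5 F$
$J{\left(T \right)} = 3 + T^{2} - 9 T$ ($J{\left(T \right)} = \left(T^{2} + \left(1 + 5 \left(-2\right)\right) T\right) + 3 = \left(T^{2} + \left(1 - 10\right) T\right) + 3 = \left(T^{2} - 9 T\right) + 3 = 3 + T^{2} - 9 T$)
$Y = 2532$ ($Y = 4 \left(3 + \left(-21\right)^{2} - -189\right) = 4 \left(3 + 441 + 189\right) = 4 \cdot 633 = 2532$)
$26 t{\left(-1 \right)} + Y = 26 \left(-1\right) + 2532 = -26 + 2532 = 2506$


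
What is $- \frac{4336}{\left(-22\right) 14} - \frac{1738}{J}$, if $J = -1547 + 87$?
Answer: $\frac{858233}{56210} \approx 15.268$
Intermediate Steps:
$J = -1460$
$- \frac{4336}{\left(-22\right) 14} - \frac{1738}{J} = - \frac{4336}{\left(-22\right) 14} - \frac{1738}{-1460} = - \frac{4336}{-308} - - \frac{869}{730} = \left(-4336\right) \left(- \frac{1}{308}\right) + \frac{869}{730} = \frac{1084}{77} + \frac{869}{730} = \frac{858233}{56210}$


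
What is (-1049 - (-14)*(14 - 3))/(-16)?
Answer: 895/16 ≈ 55.938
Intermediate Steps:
(-1049 - (-14)*(14 - 3))/(-16) = (-1049 - (-14)*11)*(-1/16) = (-1049 - 1*(-154))*(-1/16) = (-1049 + 154)*(-1/16) = -895*(-1/16) = 895/16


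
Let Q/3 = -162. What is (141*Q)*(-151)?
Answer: 10347426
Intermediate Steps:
Q = -486 (Q = 3*(-162) = -486)
(141*Q)*(-151) = (141*(-486))*(-151) = -68526*(-151) = 10347426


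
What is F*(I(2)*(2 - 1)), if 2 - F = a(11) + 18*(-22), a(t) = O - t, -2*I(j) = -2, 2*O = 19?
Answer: 799/2 ≈ 399.50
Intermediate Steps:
O = 19/2 (O = (½)*19 = 19/2 ≈ 9.5000)
I(j) = 1 (I(j) = -½*(-2) = 1)
a(t) = 19/2 - t
F = 799/2 (F = 2 - ((19/2 - 1*11) + 18*(-22)) = 2 - ((19/2 - 11) - 396) = 2 - (-3/2 - 396) = 2 - 1*(-795/2) = 2 + 795/2 = 799/2 ≈ 399.50)
F*(I(2)*(2 - 1)) = 799*(1*(2 - 1))/2 = 799*(1*1)/2 = (799/2)*1 = 799/2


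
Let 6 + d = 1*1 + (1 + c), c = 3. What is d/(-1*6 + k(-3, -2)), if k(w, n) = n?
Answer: ⅛ ≈ 0.12500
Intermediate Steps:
d = -1 (d = -6 + (1*1 + (1 + 3)) = -6 + (1 + 4) = -6 + 5 = -1)
d/(-1*6 + k(-3, -2)) = -1/(-1*6 - 2) = -1/(-6 - 2) = -1/(-8) = -1*(-⅛) = ⅛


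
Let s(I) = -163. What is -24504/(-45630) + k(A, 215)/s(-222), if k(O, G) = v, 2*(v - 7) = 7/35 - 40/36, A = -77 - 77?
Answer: 1231843/2479230 ≈ 0.49687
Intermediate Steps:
A = -154
v = 589/90 (v = 7 + (7/35 - 40/36)/2 = 7 + (7*(1/35) - 40*1/36)/2 = 7 + (⅕ - 10/9)/2 = 7 + (½)*(-41/45) = 7 - 41/90 = 589/90 ≈ 6.5444)
k(O, G) = 589/90
-24504/(-45630) + k(A, 215)/s(-222) = -24504/(-45630) + (589/90)/(-163) = -24504*(-1/45630) + (589/90)*(-1/163) = 4084/7605 - 589/14670 = 1231843/2479230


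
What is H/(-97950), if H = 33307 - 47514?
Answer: 14207/97950 ≈ 0.14504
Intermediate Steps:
H = -14207
H/(-97950) = -14207/(-97950) = -14207*(-1/97950) = 14207/97950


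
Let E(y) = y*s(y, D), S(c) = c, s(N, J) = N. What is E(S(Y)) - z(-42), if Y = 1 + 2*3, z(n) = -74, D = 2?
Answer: 123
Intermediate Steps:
Y = 7 (Y = 1 + 6 = 7)
E(y) = y**2 (E(y) = y*y = y**2)
E(S(Y)) - z(-42) = 7**2 - 1*(-74) = 49 + 74 = 123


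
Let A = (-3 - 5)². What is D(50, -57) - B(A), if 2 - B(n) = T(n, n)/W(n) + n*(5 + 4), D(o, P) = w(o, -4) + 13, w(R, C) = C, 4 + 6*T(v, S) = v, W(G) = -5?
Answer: 581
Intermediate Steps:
T(v, S) = -⅔ + v/6
D(o, P) = 9 (D(o, P) = -4 + 13 = 9)
A = 64 (A = (-8)² = 64)
B(n) = 28/15 - 269*n/30 (B(n) = 2 - ((-⅔ + n/6)/(-5) + n*(5 + 4)) = 2 - ((-⅔ + n/6)*(-⅕) + n*9) = 2 - ((2/15 - n/30) + 9*n) = 2 - (2/15 + 269*n/30) = 2 + (-2/15 - 269*n/30) = 28/15 - 269*n/30)
D(50, -57) - B(A) = 9 - (28/15 - 269/30*64) = 9 - (28/15 - 8608/15) = 9 - 1*(-572) = 9 + 572 = 581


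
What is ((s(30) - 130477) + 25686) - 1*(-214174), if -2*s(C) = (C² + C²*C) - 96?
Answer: 95481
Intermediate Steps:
s(C) = 48 - C²/2 - C³/2 (s(C) = -((C² + C²*C) - 96)/2 = -((C² + C³) - 96)/2 = -(-96 + C² + C³)/2 = 48 - C²/2 - C³/2)
((s(30) - 130477) + 25686) - 1*(-214174) = (((48 - ½*30² - ½*30³) - 130477) + 25686) - 1*(-214174) = (((48 - ½*900 - ½*27000) - 130477) + 25686) + 214174 = (((48 - 450 - 13500) - 130477) + 25686) + 214174 = ((-13902 - 130477) + 25686) + 214174 = (-144379 + 25686) + 214174 = -118693 + 214174 = 95481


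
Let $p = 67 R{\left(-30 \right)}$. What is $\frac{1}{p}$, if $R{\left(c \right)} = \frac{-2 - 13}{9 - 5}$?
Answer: $- \frac{4}{1005} \approx -0.0039801$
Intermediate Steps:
$R{\left(c \right)} = - \frac{15}{4}$
$p = - \frac{1005}{4}$ ($p = 67 \left(- \frac{15}{4}\right) = - \frac{1005}{4} \approx -251.25$)
$\frac{1}{p} = \frac{1}{- \frac{1005}{4}} = - \frac{4}{1005}$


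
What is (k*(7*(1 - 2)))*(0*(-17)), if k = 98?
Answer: 0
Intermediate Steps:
(k*(7*(1 - 2)))*(0*(-17)) = (98*(7*(1 - 2)))*(0*(-17)) = (98*(7*(-1)))*0 = (98*(-7))*0 = -686*0 = 0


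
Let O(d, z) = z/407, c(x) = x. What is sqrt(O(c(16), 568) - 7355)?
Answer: I*sqrt(1218117219)/407 ≈ 85.753*I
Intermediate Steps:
O(d, z) = z/407 (O(d, z) = z*(1/407) = z/407)
sqrt(O(c(16), 568) - 7355) = sqrt((1/407)*568 - 7355) = sqrt(568/407 - 7355) = sqrt(-2992917/407) = I*sqrt(1218117219)/407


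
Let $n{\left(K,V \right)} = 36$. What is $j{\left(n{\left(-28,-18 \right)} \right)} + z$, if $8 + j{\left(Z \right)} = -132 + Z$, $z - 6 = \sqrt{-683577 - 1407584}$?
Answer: $-98 + i \sqrt{2091161} \approx -98.0 + 1446.1 i$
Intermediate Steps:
$z = 6 + i \sqrt{2091161}$ ($z = 6 + \sqrt{-683577 - 1407584} = 6 + \sqrt{-2091161} = 6 + i \sqrt{2091161} \approx 6.0 + 1446.1 i$)
$j{\left(Z \right)} = -140 + Z$ ($j{\left(Z \right)} = -8 + \left(-132 + Z\right) = -140 + Z$)
$j{\left(n{\left(-28,-18 \right)} \right)} + z = \left(-140 + 36\right) + \left(6 + i \sqrt{2091161}\right) = -104 + \left(6 + i \sqrt{2091161}\right) = -98 + i \sqrt{2091161}$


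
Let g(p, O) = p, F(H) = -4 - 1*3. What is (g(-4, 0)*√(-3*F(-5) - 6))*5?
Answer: -20*√15 ≈ -77.460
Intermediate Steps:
F(H) = -7 (F(H) = -4 - 3 = -7)
(g(-4, 0)*√(-3*F(-5) - 6))*5 = -4*√(-3*(-7) - 6)*5 = -4*√(21 - 6)*5 = -4*√15*5 = -20*√15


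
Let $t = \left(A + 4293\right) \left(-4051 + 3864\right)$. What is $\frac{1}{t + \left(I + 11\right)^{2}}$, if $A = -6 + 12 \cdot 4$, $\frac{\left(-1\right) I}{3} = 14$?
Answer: $- \frac{1}{809684} \approx -1.2351 \cdot 10^{-6}$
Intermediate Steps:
$I = -42$ ($I = \left(-3\right) 14 = -42$)
$A = 42$ ($A = -6 + 48 = 42$)
$t = -810645$ ($t = \left(42 + 4293\right) \left(-4051 + 3864\right) = 4335 \left(-187\right) = -810645$)
$\frac{1}{t + \left(I + 11\right)^{2}} = \frac{1}{-810645 + \left(-42 + 11\right)^{2}} = \frac{1}{-810645 + \left(-31\right)^{2}} = \frac{1}{-810645 + 961} = \frac{1}{-809684} = - \frac{1}{809684}$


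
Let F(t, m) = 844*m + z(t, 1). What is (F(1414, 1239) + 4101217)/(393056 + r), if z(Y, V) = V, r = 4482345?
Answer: 5146934/4875401 ≈ 1.0557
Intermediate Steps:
F(t, m) = 1 + 844*m (F(t, m) = 844*m + 1 = 1 + 844*m)
(F(1414, 1239) + 4101217)/(393056 + r) = ((1 + 844*1239) + 4101217)/(393056 + 4482345) = ((1 + 1045716) + 4101217)/4875401 = (1045717 + 4101217)*(1/4875401) = 5146934*(1/4875401) = 5146934/4875401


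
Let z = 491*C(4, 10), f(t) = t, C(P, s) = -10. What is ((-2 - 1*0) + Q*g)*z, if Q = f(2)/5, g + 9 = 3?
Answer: 21604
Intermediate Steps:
g = -6 (g = -9 + 3 = -6)
Q = ⅖ (Q = 2/5 = 2*(⅕) = ⅖ ≈ 0.40000)
z = -4910 (z = 491*(-10) = -4910)
((-2 - 1*0) + Q*g)*z = ((-2 - 1*0) + (⅖)*(-6))*(-4910) = ((-2 + 0) - 12/5)*(-4910) = (-2 - 12/5)*(-4910) = -22/5*(-4910) = 21604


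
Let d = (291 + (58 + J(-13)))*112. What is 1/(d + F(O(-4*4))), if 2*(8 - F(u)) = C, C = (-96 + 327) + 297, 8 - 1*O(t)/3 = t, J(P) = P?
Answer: 1/37376 ≈ 2.6755e-5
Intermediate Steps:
O(t) = 24 - 3*t
C = 528 (C = 231 + 297 = 528)
F(u) = -256 (F(u) = 8 - 1/2*528 = 8 - 264 = -256)
d = 37632 (d = (291 + (58 - 13))*112 = (291 + 45)*112 = 336*112 = 37632)
1/(d + F(O(-4*4))) = 1/(37632 - 256) = 1/37376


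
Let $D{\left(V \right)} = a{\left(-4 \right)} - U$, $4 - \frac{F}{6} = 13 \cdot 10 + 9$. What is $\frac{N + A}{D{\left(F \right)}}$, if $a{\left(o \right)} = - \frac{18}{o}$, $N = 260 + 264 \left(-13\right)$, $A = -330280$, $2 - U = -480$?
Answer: $\frac{666904}{955} \approx 698.33$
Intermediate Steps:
$U = 482$ ($U = 2 - -480 = 2 + 480 = 482$)
$N = -3172$ ($N = 260 - 3432 = -3172$)
$F = -810$ ($F = 24 - 6 \left(13 \cdot 10 + 9\right) = 24 - 6 \left(130 + 9\right) = 24 - 834 = -810$)
$D{\left(V \right)} = - \frac{955}{2}$ ($D{\left(V \right)} = - \frac{18}{-4} - 482 = \left(-18\right) \left(- \frac{1}{4}\right) - 482 = \frac{9}{2} - 482 = - \frac{955}{2}$)
$\frac{N + A}{D{\left(F \right)}} = \frac{-3172 - 330280}{- \frac{955}{2}} = \left(-333452\right) \left(- \frac{2}{955}\right) = \frac{666904}{955}$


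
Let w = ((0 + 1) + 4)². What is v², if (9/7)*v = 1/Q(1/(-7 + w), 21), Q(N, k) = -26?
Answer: 49/54756 ≈ 0.00089488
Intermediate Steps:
w = 25 (w = (1 + 4)² = 5² = 25)
v = -7/234 (v = (7/9)/(-26) = (7/9)*(-1/26) = -7/234 ≈ -0.029915)
v² = (-7/234)² = 49/54756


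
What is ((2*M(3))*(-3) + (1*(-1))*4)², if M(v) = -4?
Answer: 400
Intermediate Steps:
((2*M(3))*(-3) + (1*(-1))*4)² = ((2*(-4))*(-3) + (1*(-1))*4)² = (-8*(-3) - 1*4)² = (24 - 4)² = 20² = 400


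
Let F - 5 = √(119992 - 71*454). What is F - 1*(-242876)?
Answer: 242881 + √87758 ≈ 2.4318e+5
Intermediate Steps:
F = 5 + √87758 (F = 5 + √(119992 - 71*454) = 5 + √(119992 - 32234) = 5 + √87758 ≈ 301.24)
F - 1*(-242876) = (5 + √87758) - 1*(-242876) = (5 + √87758) + 242876 = 242881 + √87758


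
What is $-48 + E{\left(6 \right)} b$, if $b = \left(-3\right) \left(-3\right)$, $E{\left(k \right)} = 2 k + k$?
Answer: $114$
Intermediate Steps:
$E{\left(k \right)} = 3 k$
$b = 9$
$-48 + E{\left(6 \right)} b = -48 + 3 \cdot 6 \cdot 9 = -48 + 18 \cdot 9 = -48 + 162 = 114$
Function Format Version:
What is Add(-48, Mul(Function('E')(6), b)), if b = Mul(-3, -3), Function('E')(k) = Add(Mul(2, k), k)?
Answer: 114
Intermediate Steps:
Function('E')(k) = Mul(3, k)
b = 9
Add(-48, Mul(Function('E')(6), b)) = Add(-48, Mul(Mul(3, 6), 9)) = Add(-48, Mul(18, 9)) = Add(-48, 162) = 114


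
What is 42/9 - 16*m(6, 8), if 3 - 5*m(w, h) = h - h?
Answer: -74/15 ≈ -4.9333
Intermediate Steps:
m(w, h) = 3/5 (m(w, h) = 3/5 - (h - h)/5 = 3/5 - 1/5*0 = 3/5 + 0 = 3/5)
42/9 - 16*m(6, 8) = 42/9 - 16*3/5 = 42*(1/9) - 48/5 = 14/3 - 48/5 = -74/15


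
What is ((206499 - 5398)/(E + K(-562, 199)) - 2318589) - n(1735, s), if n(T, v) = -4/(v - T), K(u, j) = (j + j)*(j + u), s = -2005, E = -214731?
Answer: -14158432374913/6106485 ≈ -2.3186e+6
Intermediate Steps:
K(u, j) = 2*j*(j + u) (K(u, j) = (2*j)*(j + u) = 2*j*(j + u))
((206499 - 5398)/(E + K(-562, 199)) - 2318589) - n(1735, s) = ((206499 - 5398)/(-214731 + 2*199*(199 - 562)) - 2318589) - 4/(1735 - 1*(-2005)) = (201101/(-214731 + 2*199*(-363)) - 2318589) - 4/(1735 + 2005) = (201101/(-214731 - 144474) - 2318589) - 4/3740 = (201101/(-359205) - 2318589) - 4/3740 = (201101*(-1/359205) - 2318589) - 1*1/935 = (-201101/359205 - 2318589) - 1/935 = -832848962846/359205 - 1/935 = -14158432374913/6106485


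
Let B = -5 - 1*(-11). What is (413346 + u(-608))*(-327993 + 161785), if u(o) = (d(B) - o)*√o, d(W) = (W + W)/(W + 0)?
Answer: -68701411968 - 405547520*I*√38 ≈ -6.8701e+10 - 2.5e+9*I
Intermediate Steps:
B = 6 (B = -5 + 11 = 6)
d(W) = 2 (d(W) = (2*W)/W = 2)
u(o) = √o*(2 - o) (u(o) = (2 - o)*√o = √o*(2 - o))
(413346 + u(-608))*(-327993 + 161785) = (413346 + √(-608)*(2 - 1*(-608)))*(-327993 + 161785) = (413346 + (4*I*√38)*(2 + 608))*(-166208) = (413346 + (4*I*√38)*610)*(-166208) = (413346 + 2440*I*√38)*(-166208) = -68701411968 - 405547520*I*√38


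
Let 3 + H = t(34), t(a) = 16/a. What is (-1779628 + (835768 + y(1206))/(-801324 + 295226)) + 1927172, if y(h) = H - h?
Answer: 1269405108793/8603666 ≈ 1.4754e+5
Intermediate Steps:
H = -43/17 (H = -3 + 16/34 = -3 + 16*(1/34) = -3 + 8/17 = -43/17 ≈ -2.5294)
y(h) = -43/17 - h
(-1779628 + (835768 + y(1206))/(-801324 + 295226)) + 1927172 = (-1779628 + (835768 + (-43/17 - 1*1206))/(-801324 + 295226)) + 1927172 = (-1779628 + (835768 + (-43/17 - 1206))/(-506098)) + 1927172 = (-1779628 + (835768 - 20545/17)*(-1/506098)) + 1927172 = (-1779628 + (14187511/17)*(-1/506098)) + 1927172 = (-1779628 - 14187511/8603666) + 1927172 = -15311339103759/8603666 + 1927172 = 1269405108793/8603666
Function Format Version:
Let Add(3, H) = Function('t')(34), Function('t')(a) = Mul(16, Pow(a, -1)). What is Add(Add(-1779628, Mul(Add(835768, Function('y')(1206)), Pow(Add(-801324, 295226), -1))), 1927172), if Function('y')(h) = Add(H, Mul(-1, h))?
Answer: Rational(1269405108793, 8603666) ≈ 1.4754e+5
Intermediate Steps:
H = Rational(-43, 17) (H = Add(-3, Mul(16, Pow(34, -1))) = Add(-3, Mul(16, Rational(1, 34))) = Add(-3, Rational(8, 17)) = Rational(-43, 17) ≈ -2.5294)
Function('y')(h) = Add(Rational(-43, 17), Mul(-1, h))
Add(Add(-1779628, Mul(Add(835768, Function('y')(1206)), Pow(Add(-801324, 295226), -1))), 1927172) = Add(Add(-1779628, Mul(Add(835768, Add(Rational(-43, 17), Mul(-1, 1206))), Pow(Add(-801324, 295226), -1))), 1927172) = Add(Add(-1779628, Mul(Add(835768, Add(Rational(-43, 17), -1206)), Pow(-506098, -1))), 1927172) = Add(Add(-1779628, Mul(Add(835768, Rational(-20545, 17)), Rational(-1, 506098))), 1927172) = Add(Add(-1779628, Mul(Rational(14187511, 17), Rational(-1, 506098))), 1927172) = Add(Add(-1779628, Rational(-14187511, 8603666)), 1927172) = Add(Rational(-15311339103759, 8603666), 1927172) = Rational(1269405108793, 8603666)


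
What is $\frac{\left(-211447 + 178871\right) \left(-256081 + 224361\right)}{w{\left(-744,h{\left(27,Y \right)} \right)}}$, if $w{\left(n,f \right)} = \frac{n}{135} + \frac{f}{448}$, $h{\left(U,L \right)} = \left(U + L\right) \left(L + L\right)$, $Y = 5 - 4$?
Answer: $- \frac{371991859200}{1939} \approx -1.9185 \cdot 10^{8}$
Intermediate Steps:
$Y = 1$
$h{\left(U,L \right)} = 2 L \left(L + U\right)$ ($h{\left(U,L \right)} = \left(L + U\right) 2 L = 2 L \left(L + U\right)$)
$w{\left(n,f \right)} = \frac{n}{135} + \frac{f}{448}$ ($w{\left(n,f \right)} = n \frac{1}{135} + f \frac{1}{448} = \frac{n}{135} + \frac{f}{448}$)
$\frac{\left(-211447 + 178871\right) \left(-256081 + 224361\right)}{w{\left(-744,h{\left(27,Y \right)} \right)}} = \frac{\left(-211447 + 178871\right) \left(-256081 + 224361\right)}{\frac{1}{135} \left(-744\right) + \frac{2 \cdot 1 \left(1 + 27\right)}{448}} = \frac{\left(-32576\right) \left(-31720\right)}{- \frac{248}{45} + \frac{2 \cdot 1 \cdot 28}{448}} = \frac{1033310720}{- \frac{248}{45} + \frac{1}{448} \cdot 56} = \frac{1033310720}{- \frac{248}{45} + \frac{1}{8}} = \frac{1033310720}{- \frac{1939}{360}} = 1033310720 \left(- \frac{360}{1939}\right) = - \frac{371991859200}{1939}$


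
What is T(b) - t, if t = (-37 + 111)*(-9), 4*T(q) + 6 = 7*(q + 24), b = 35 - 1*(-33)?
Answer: 1651/2 ≈ 825.50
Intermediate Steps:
b = 68 (b = 35 + 33 = 68)
T(q) = 81/2 + 7*q/4 (T(q) = -3/2 + (7*(q + 24))/4 = -3/2 + (7*(24 + q))/4 = -3/2 + (168 + 7*q)/4 = -3/2 + (42 + 7*q/4) = 81/2 + 7*q/4)
t = -666 (t = 74*(-9) = -666)
T(b) - t = (81/2 + (7/4)*68) - 1*(-666) = (81/2 + 119) + 666 = 319/2 + 666 = 1651/2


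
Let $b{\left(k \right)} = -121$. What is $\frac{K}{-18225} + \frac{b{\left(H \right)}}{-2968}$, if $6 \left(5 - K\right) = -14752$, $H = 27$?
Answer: $- \frac{15320813}{162275400} \approx -0.094412$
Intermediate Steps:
$K = \frac{7391}{3}$ ($K = 5 - - \frac{7376}{3} = 5 + \frac{7376}{3} = \frac{7391}{3} \approx 2463.7$)
$\frac{K}{-18225} + \frac{b{\left(H \right)}}{-2968} = \frac{7391}{3 \left(-18225\right)} - \frac{121}{-2968} = \frac{7391}{3} \left(- \frac{1}{18225}\right) - - \frac{121}{2968} = - \frac{7391}{54675} + \frac{121}{2968} = - \frac{15320813}{162275400}$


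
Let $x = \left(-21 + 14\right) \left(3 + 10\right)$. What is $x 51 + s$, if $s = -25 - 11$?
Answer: $-4677$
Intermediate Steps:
$s = -36$
$x = -91$ ($x = \left(-7\right) 13 = -91$)
$x 51 + s = \left(-91\right) 51 - 36 = -4641 - 36 = -4677$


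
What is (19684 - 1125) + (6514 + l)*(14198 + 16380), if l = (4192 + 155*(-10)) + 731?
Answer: 302343245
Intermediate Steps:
l = 3373 (l = (4192 - 1550) + 731 = 2642 + 731 = 3373)
(19684 - 1125) + (6514 + l)*(14198 + 16380) = (19684 - 1125) + (6514 + 3373)*(14198 + 16380) = 18559 + 9887*30578 = 18559 + 302324686 = 302343245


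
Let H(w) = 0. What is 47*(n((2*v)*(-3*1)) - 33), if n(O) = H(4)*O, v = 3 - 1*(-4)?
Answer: -1551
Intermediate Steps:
v = 7 (v = 3 + 4 = 7)
n(O) = 0 (n(O) = 0*O = 0)
47*(n((2*v)*(-3*1)) - 33) = 47*(0 - 33) = 47*(-33) = -1551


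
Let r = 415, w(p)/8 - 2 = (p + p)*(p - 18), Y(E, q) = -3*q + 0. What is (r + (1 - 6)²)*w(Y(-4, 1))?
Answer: 450560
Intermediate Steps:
Y(E, q) = -3*q
w(p) = 16 + 16*p*(-18 + p) (w(p) = 16 + 8*((p + p)*(p - 18)) = 16 + 8*((2*p)*(-18 + p)) = 16 + 8*(2*p*(-18 + p)) = 16 + 16*p*(-18 + p))
(r + (1 - 6)²)*w(Y(-4, 1)) = (415 + (1 - 6)²)*(16 - (-864) + 16*(-3*1)²) = (415 + (-5)²)*(16 - 288*(-3) + 16*(-3)²) = (415 + 25)*(16 + 864 + 16*9) = 440*(16 + 864 + 144) = 440*1024 = 450560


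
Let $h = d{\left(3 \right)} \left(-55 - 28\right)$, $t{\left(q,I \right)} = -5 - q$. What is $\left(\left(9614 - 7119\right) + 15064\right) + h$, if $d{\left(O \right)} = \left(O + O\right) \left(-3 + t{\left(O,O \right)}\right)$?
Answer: $23037$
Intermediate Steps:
$d{\left(O \right)} = 2 O \left(-8 - O\right)$ ($d{\left(O \right)} = \left(O + O\right) \left(-3 - \left(5 + O\right)\right) = 2 O \left(-8 - O\right)$)
$h = 5478$ ($h = \left(-2\right) 3 \left(8 + 3\right) \left(-55 - 28\right) = \left(-2\right) 3 \cdot 11 \left(-83\right) = \left(-66\right) \left(-83\right) = 5478$)
$\left(\left(9614 - 7119\right) + 15064\right) + h = \left(\left(9614 - 7119\right) + 15064\right) + 5478 = \left(2495 + 15064\right) + 5478 = 17559 + 5478 = 23037$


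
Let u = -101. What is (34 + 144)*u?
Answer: -17978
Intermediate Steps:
(34 + 144)*u = (34 + 144)*(-101) = 178*(-101) = -17978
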